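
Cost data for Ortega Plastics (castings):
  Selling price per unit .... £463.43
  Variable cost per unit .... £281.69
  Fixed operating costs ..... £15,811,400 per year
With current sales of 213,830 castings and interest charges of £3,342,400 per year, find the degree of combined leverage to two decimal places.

At 213,830 units, contribution = 213,830 × £181.74 = £38,861,464.20.
EBIT = £38,861,464.20 − £15,811,400 = £23,050,064.20. Interest = £3,342,400.00.
DOL = £38,861,464.20 ÷ £23,050,064.20 = 1.6860; DFL = £23,050,064.20 ÷ £19,707,664.20 = 1.1696.
DCL = DOL × DFL = 1.6860 × 1.1696 = 1.9719.

1.97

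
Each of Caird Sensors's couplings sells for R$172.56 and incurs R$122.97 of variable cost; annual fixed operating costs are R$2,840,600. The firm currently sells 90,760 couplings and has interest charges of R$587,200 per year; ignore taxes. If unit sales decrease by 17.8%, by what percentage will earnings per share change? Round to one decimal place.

Contribution at this volume is 90,760 × R$49.59 = R$4,500,788.40.
Operating income = contribution − fixed costs = R$4,500,788.40 − R$2,840,600 = R$1,660,188.40.
Interest = R$587,200.00, so EBIT − I = R$1,072,988.40.
DCL = total CM / (EBIT − I) = R$4,500,788.40 / R$1,072,988.40 = 4.1946.
%ΔEPS = DCL × %ΔSales = 4.1946 × -17.8% = -74.7%.

-74.7%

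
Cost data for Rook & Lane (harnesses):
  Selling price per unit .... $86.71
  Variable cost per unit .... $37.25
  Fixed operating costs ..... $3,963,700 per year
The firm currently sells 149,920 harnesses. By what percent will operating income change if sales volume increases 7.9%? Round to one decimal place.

+17.0%

Contribution at this volume is 149,920 × $49.46 = $7,415,043.20.
Operating income = contribution − fixed costs = $7,415,043.20 − $3,963,700 = $3,451,343.20.
DOL = contribution ÷ EBIT = $7,415,043.20 ÷ $3,451,343.20 = 2.1485.
Operating income changes by 2.1485 × +7.9% = +17.0%.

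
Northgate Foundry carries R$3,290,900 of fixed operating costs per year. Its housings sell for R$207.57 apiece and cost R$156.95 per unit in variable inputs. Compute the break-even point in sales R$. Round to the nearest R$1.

R$13,494,510

CM per unit = R$207.57 − R$156.95 = R$50.62; CM ratio = R$50.62 / R$207.57 = 0.2439.
Break-even revenue = fixed costs × price ÷ CM = R$3,290,900 × R$207.57 ÷ R$50.62 = R$13,494,510.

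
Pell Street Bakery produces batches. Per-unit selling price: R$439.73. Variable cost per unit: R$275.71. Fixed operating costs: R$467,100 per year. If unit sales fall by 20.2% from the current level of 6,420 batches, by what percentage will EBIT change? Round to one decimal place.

Contribution at this volume is 6,420 × R$164.02 = R$1,053,008.40.
Operating income = contribution − fixed costs = R$1,053,008.40 − R$467,100 = R$585,908.40.
DOL = contribution ÷ EBIT = R$1,053,008.40 ÷ R$585,908.40 = 1.7972.
So EBIT moves 1.7972 × (-20.2%) = -36.3%.

-36.3%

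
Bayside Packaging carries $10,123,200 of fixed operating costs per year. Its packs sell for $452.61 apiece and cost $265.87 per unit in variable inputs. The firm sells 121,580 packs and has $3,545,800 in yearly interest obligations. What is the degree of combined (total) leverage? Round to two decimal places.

At 121,580 units, contribution = 121,580 × $186.74 = $22,703,849.20.
Operating income = contribution − fixed costs = $22,703,849.20 − $10,123,200 = $12,580,649.20. Interest = $3,545,800.00.
DOL = $22,703,849.20 ÷ $12,580,649.20 = 1.8047; DFL = $12,580,649.20 ÷ $9,034,849.20 = 1.3925.
Combined leverage = 1.8047 × 1.3925 = 2.5130.

2.51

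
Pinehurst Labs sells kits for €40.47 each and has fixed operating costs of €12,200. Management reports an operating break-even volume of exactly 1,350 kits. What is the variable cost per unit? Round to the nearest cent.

€31.43

At break-even, FC = Q × (P − VC), so P − VC = €12,200 ÷ 1,350 = €9.0370.
Hence VC = price − CM = €40.47 − €9.0370 = €31.43.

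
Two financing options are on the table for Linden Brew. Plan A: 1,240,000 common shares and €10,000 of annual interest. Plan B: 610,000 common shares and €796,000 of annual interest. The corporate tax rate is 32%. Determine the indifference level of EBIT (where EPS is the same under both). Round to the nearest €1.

€1,557,048

Set EPS_A = EPS_B: (EBIT − €10,000)(1 − 0.32) ÷ 1,240,000 = (EBIT − €796,000)(1 − 0.32) ÷ 610,000.
Cancelling (1 − t) and cross-multiplying: 610,000·(EBIT − 10,000) = 1,240,000·(EBIT − 796,000).
Solving, EBIT = (796,000·1,240,000 − 10,000·610,000) / (1,240,000 − 610,000) = 980,940,000,000 / 630,000 = 1,557,047.62.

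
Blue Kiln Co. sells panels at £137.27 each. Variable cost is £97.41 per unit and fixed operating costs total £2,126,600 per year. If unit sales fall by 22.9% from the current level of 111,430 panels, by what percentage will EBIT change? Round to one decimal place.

At 111,430 units, contribution = 111,430 × £39.86 = £4,441,599.80.
EBIT = £4,441,599.80 − £2,126,600 = £2,314,999.80.
Degree of operating leverage = £4,441,599.80 / £2,314,999.80 = 1.9186.
%ΔEBIT = DOL × %ΔSales = 1.9186 × -22.9% = -43.9%.

-43.9%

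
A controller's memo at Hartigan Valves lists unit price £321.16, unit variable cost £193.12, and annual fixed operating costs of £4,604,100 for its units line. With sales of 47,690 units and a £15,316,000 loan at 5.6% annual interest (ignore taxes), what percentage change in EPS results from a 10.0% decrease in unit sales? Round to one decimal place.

At 47,690 units, contribution = 47,690 × £128.04 = £6,106,227.60.
EBIT = £6,106,227.60 − £4,604,100 = £1,502,127.60.
Interest = £857,696.00, so EBIT − I = £644,431.60.
DCL = total CM / (EBIT − I) = £6,106,227.60 / £644,431.60 = 9.4754.
%ΔEPS = DCL × %ΔSales = 9.4754 × -10.0% = -94.8%.

-94.8%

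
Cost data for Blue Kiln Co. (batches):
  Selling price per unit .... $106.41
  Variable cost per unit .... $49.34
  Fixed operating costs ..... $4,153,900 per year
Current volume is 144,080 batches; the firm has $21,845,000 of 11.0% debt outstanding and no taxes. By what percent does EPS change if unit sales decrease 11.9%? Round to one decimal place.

Total contribution margin = 144,080 × $57.07 = $8,222,645.60.
EBIT = $8,222,645.60 − $4,153,900 = $4,068,745.60.
Interest = $2,402,950.00, so EBIT − I = $1,665,795.60.
DCL = total CM / (EBIT − I) = $8,222,645.60 / $1,665,795.60 = 4.9362.
EPS therefore changes by 4.9362 × (-11.9%) = -58.7%.

-58.7%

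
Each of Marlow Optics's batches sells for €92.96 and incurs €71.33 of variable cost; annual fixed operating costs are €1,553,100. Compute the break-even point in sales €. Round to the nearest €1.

€6,674,812

Contribution margin per unit = €92.96 − €71.33 = €21.63, a CM ratio of €21.63 ÷ €92.96 = 0.2327.
Break-even sales = FC ÷ CM ratio = €1,553,100 × €92.96 / €21.63 = €6,674,812.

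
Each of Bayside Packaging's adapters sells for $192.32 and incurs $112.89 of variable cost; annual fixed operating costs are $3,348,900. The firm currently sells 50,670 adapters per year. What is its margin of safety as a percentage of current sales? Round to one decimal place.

16.8%

Contribution margin per unit = $192.32 − $112.89 = $79.43. Break-even units = $3,348,900 ÷ $79.43 = 42,161.65; break-even revenue = 42,161.65 × $192.32 = $8,108,528.87.
Actual sales revenue = 50,670 × $192.32 = $9,744,854.40.
Margin of safety = ($9,744,854.40 − $8,108,528.87) ÷ $9,744,854.40 = 16.8%.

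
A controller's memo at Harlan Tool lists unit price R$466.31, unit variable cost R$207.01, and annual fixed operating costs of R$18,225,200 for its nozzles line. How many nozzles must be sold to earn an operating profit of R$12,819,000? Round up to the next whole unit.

119,724 nozzles

Each unit contributes R$466.31 − R$207.01 = R$259.30.
Units = (FC + target) / CM = (R$18,225,200 + R$12,819,000) / R$259.30 = 119,723.10, so 119,724 nozzles.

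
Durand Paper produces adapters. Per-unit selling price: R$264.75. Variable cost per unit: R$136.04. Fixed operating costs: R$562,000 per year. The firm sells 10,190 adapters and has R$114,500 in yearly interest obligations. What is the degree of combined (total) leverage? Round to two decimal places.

Total contribution margin = 10,190 × R$128.71 = R$1,311,554.90.
Operating income = contribution − fixed costs = R$1,311,554.90 − R$562,000 = R$749,554.90. Interest = R$114,500.00, so EBIT − I = R$635,054.90.
Degree of total leverage = total CM / (EBIT − interest) = R$1,311,554.90 / R$635,054.90 = 2.0653.

2.07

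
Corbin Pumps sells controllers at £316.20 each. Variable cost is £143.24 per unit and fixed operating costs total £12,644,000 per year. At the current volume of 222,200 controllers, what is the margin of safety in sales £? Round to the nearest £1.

Contribution margin per unit = £316.20 − £143.24 = £172.96. Break-even units = £12,644,000 ÷ £172.96 = 73,103.61; break-even revenue = 73,103.61 × £316.20 = £23,115,360.78.
Current sales = 222,200 × £316.20 = £70,259,640.00.
Margin of safety = £70,259,640.00 − £23,115,360.78 = £47,144,279.

£47,144,279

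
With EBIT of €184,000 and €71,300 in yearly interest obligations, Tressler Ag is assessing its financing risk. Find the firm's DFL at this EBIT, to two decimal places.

Annual interest charges come to €71,300.00.
Degree of financial leverage = EBIT / (EBIT − interest) = €184,000 / €112,700.00 = 1.6327.

1.63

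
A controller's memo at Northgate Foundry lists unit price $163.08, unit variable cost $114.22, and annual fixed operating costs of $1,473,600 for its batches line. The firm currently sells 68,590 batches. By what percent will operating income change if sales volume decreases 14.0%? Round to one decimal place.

At 68,590 units, contribution = 68,590 × $48.86 = $3,351,307.40.
EBIT = $3,351,307.40 − $1,473,600 = $1,877,707.40.
Degree of operating leverage = $3,351,307.40 / $1,877,707.40 = 1.7848.
%ΔEBIT = DOL × %ΔSales = 1.7848 × -14.0% = -25.0%.

-25.0%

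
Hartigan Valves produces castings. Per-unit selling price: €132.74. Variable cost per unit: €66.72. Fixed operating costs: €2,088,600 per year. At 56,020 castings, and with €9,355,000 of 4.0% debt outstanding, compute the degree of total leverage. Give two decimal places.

Contribution at this volume is 56,020 × €66.02 = €3,698,440.40.
EBIT = €3,698,440.40 − €2,088,600 = €1,609,840.40. Interest = €374,200.00, so EBIT − I = €1,235,640.40.
DCL = contribution ÷ (EBIT − I) = €3,698,440.40 ÷ €1,235,640.40 = 2.9931.

2.99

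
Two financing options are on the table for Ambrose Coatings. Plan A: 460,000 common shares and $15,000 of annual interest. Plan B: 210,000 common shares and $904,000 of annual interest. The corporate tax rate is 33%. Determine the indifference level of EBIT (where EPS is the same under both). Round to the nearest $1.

$1,650,760

Set EPS_A = EPS_B: (EBIT − $15,000)(1 − 0.33) ÷ 460,000 = (EBIT − $904,000)(1 − 0.33) ÷ 210,000.
The (1 − t) factor cancels: (EBIT − 15,000) × 210,000 = (EBIT − 904,000) × 460,000.
Solving, EBIT = (904,000·460,000 − 15,000·210,000) / (460,000 − 210,000) = 412,690,000,000 / 250,000 = 1,650,760.00.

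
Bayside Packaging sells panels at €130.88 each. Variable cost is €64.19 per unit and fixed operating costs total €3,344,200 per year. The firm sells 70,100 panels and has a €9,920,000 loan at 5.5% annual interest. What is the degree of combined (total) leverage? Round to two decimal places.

Contribution at this volume is 70,100 × €66.69 = €4,674,969.00.
Operating income = contribution − fixed costs = €4,674,969.00 − €3,344,200 = €1,330,769.00. Interest = €545,600.00, so EBIT − I = €785,169.00.
Degree of total leverage = total CM / (EBIT − interest) = €4,674,969.00 / €785,169.00 = 5.9541.

5.95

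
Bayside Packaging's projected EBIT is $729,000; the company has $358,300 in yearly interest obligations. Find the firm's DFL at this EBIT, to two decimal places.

Interest = $358,300.00.
Degree of financial leverage = EBIT / (EBIT − interest) = $729,000 / $370,700.00 = 1.9665.

1.97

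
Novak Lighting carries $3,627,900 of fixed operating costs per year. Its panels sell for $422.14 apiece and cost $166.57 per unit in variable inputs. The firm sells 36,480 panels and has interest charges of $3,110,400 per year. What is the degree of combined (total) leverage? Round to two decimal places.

Contribution at this volume is 36,480 × $255.57 = $9,323,193.60.
Operating income = contribution − fixed costs = $9,323,193.60 − $3,627,900 = $5,695,293.60. Interest = $3,110,400.00, so EBIT − I = $2,584,893.60.
Degree of total leverage = total CM / (EBIT − interest) = $9,323,193.60 / $2,584,893.60 = 3.6068.

3.61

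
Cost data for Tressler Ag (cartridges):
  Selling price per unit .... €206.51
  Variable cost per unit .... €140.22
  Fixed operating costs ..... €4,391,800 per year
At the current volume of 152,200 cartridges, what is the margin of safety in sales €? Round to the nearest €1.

Contribution margin per unit = €206.51 − €140.22 = €66.29. Break-even units = €4,391,800 ÷ €66.29 = 66,251.32; break-even revenue = 66,251.32 × €206.51 = €13,681,560.08.
Actual sales revenue = 152,200 × €206.51 = €31,430,822.00.
Margin of safety = €31,430,822.00 − €13,681,560.08 = €17,749,262.

€17,749,262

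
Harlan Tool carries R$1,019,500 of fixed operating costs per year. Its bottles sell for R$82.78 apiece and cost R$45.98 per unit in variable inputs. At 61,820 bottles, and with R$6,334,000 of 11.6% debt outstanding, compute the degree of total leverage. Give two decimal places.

4.37

Contribution at this volume is 61,820 × R$36.80 = R$2,274,976.00.
Operating income = contribution − fixed costs = R$2,274,976.00 − R$1,019,500 = R$1,255,476.00. Interest = R$734,744.00.
DOL = R$2,274,976.00 ÷ R$1,255,476.00 = 1.8120; DFL = R$1,255,476.00 ÷ R$520,732.00 = 2.4110.
DCL = DOL × DFL = 1.8120 × 2.4110 = 4.3687.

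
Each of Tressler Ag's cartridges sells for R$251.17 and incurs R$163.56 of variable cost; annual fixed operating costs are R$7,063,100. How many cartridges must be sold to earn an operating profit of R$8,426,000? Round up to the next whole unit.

176,797 cartridges

Unit CM = price − variable cost = R$251.17 − R$163.56 = R$87.61.
Need Q such that Q × R$87.61 − R$7,063,100 = R$8,426,000, i.e. Q = R$15,489,100 / R$87.61 = 176,796.03 → 176,797.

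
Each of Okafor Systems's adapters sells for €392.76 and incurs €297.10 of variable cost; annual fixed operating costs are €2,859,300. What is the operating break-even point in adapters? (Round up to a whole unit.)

Unit CM = price − variable cost = €392.76 − €297.10 = €95.66.
Break-even volume = fixed costs ÷ CM per unit = €2,859,300 ÷ €95.66 = 29,890.24, so 29,891 adapters.

29,891 adapters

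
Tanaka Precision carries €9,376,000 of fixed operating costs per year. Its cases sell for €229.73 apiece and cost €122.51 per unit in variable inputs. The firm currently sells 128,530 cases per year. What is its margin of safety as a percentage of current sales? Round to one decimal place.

32.0%

Contribution margin per unit = €229.73 − €122.51 = €107.22. Break-even units = €9,376,000 ÷ €107.22 = 87,446.37; break-even revenue = 87,446.37 × €229.73 = €20,089,055.03.
Actual sales revenue = 128,530 × €229.73 = €29,527,196.90.
Margin of safety = (€29,527,196.90 − €20,089,055.03) ÷ €29,527,196.90 = 32.0%.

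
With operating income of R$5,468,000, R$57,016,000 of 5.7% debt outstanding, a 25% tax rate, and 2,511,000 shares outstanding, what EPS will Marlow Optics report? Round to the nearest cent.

R$0.66

Interest = R$3,249,912.00, so EBT = R$5,468,000 − R$3,249,912.00 = R$2,218,088.00.
After tax at 25%: net income = R$2,218,088.00 × 0.75 = R$1,663,566.00.
EPS = R$1,663,566.00 ÷ 2,511,000 = R$0.66.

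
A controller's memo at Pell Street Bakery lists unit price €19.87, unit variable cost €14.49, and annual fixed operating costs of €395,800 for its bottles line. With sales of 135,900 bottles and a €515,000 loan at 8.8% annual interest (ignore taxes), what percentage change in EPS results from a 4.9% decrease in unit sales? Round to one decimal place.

Contribution at this volume is 135,900 × €5.38 = €731,142.00.
Subtracting fixed costs: EBIT = €731,142.00 − €395,800 = €335,342.00.
Interest = €45,320.00, so EBIT − I = €290,022.00.
DCL = total CM / (EBIT − I) = €731,142.00 / €290,022.00 = 2.5210.
EPS therefore changes by 2.5210 × (-4.9%) = -12.4%.

-12.4%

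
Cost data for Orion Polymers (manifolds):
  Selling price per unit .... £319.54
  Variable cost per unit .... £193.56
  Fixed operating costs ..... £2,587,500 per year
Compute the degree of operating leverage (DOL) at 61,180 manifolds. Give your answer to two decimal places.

1.51

Total contribution margin = 61,180 × £125.98 = £7,707,456.40.
Subtracting fixed costs: EBIT = £7,707,456.40 − £2,587,500 = £5,119,956.40.
DOL = contribution ÷ EBIT = £7,707,456.40 ÷ £5,119,956.40 = 1.5054.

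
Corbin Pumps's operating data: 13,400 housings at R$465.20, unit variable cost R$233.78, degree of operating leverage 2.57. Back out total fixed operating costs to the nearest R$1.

R$1,894,402

Contribution at this volume is 13,400 × R$231.42 = R$3,101,028.00.
DOL = contribution / EBIT, so EBIT = R$3,101,028.00 / 2.57 = R$1,206,625.68.
Fixed costs = CM − EBIT = R$3,101,028.00 − R$1,206,625.68 = R$1,894,402.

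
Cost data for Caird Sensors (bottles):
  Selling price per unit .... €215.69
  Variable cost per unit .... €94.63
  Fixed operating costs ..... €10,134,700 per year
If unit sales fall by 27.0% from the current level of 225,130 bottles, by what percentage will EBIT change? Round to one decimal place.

At 225,130 units, contribution = 225,130 × €121.06 = €27,254,237.80.
Operating income = contribution − fixed costs = €27,254,237.80 − €10,134,700 = €17,119,537.80.
So DOL = total CM / EBIT = €27,254,237.80 / €17,119,537.80 = 1.5920.
Operating income changes by 1.5920 × -27.0% = -43.0%.

-43.0%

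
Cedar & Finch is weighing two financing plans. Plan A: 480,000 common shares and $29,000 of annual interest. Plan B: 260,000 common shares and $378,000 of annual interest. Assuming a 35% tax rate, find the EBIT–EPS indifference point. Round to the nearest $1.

$790,455

At indifference, (EBIT − 29,000)(1 − t)/480,000 = (EBIT − 378,000)(1 − t)/260,000.
Cancelling (1 − t) and cross-multiplying: 260,000·(EBIT − 29,000) = 480,000·(EBIT − 378,000).
Solving, EBIT = (378,000·480,000 − 29,000·260,000) / (480,000 − 260,000) = 173,900,000,000 / 220,000 = 790,454.55.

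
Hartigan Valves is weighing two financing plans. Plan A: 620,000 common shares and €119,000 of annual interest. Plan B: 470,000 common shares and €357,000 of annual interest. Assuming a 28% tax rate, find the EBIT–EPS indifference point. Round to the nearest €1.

Set EPS_A = EPS_B: (EBIT − €119,000)(1 − 0.28) ÷ 620,000 = (EBIT − €357,000)(1 − 0.28) ÷ 470,000.
Cancelling (1 − t) and cross-multiplying: 470,000·(EBIT − 119,000) = 620,000·(EBIT − 357,000).
EBIT × (620,000 − 470,000) = 357,000 × 620,000 − 119,000 × 470,000 = 165,410,000,000, so EBIT = 165,410,000,000 ÷ 150,000 = 1,102,733.33.

€1,102,733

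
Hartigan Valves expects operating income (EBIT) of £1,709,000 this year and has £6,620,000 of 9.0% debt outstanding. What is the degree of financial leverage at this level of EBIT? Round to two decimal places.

Interest = £595,800.00.
DFL = EBIT ÷ (EBIT − I) = £1,709,000 ÷ (£1,709,000 − £595,800.00) = £1,709,000 ÷ £1,113,200.00 = 1.5352.

1.54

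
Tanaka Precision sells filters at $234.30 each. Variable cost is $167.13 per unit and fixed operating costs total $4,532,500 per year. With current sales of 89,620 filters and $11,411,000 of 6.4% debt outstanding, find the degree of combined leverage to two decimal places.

Contribution at this volume is 89,620 × $67.17 = $6,019,775.40.
EBIT = $6,019,775.40 − $4,532,500 = $1,487,275.40. Interest = $730,304.00.
DOL = $6,019,775.40 ÷ $1,487,275.40 = 4.0475; DFL = $1,487,275.40 ÷ $756,971.40 = 1.9648.
Combined leverage = 4.0475 × 1.9648 = 7.9525.

7.95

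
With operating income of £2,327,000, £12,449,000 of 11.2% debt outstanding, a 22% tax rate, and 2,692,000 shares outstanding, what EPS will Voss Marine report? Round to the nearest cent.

£0.27

Pre-tax income = £2,327,000 − £1,394,288.00 = £932,712.00.
After tax at 22%: net income = £932,712.00 × 0.78 = £727,515.36.
Per share: £727,515.36 / 2,692,000 shares = £0.27.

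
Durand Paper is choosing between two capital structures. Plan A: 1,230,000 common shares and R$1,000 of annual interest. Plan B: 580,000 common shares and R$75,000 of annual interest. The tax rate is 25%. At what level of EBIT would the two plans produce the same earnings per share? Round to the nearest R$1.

R$141,031

At indifference, (EBIT − 1,000)(1 − t)/1,230,000 = (EBIT − 75,000)(1 − t)/580,000.
Cancelling (1 − t) and cross-multiplying: 580,000·(EBIT − 1,000) = 1,230,000·(EBIT − 75,000).
Solving, EBIT = (75,000·1,230,000 − 1,000·580,000) / (1,230,000 − 580,000) = 91,670,000,000 / 650,000 = 141,030.77.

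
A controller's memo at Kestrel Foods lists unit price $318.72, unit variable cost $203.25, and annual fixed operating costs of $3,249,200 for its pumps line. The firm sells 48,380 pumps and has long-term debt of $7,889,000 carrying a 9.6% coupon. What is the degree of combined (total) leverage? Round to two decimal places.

Total contribution margin = 48,380 × $115.47 = $5,586,438.60.
Operating income = contribution − fixed costs = $5,586,438.60 − $3,249,200 = $2,337,238.60. Interest = $757,344.00, so EBIT − I = $1,579,894.60.
Degree of total leverage = total CM / (EBIT − interest) = $5,586,438.60 / $1,579,894.60 = 3.5360.

3.54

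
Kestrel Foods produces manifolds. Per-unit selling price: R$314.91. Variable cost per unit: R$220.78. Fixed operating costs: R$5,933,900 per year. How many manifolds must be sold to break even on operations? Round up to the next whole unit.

63,040 manifolds

Each unit contributes R$314.91 − R$220.78 = R$94.13.
Break-even volume = fixed costs ÷ CM per unit = R$5,933,900 ÷ R$94.13 = 63,039.41, so 63,040 manifolds.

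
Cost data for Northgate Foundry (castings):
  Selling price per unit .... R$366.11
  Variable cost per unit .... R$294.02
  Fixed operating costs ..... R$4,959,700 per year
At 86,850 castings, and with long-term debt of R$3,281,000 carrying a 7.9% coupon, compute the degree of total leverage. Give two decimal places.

At 86,850 units, contribution = 86,850 × R$72.09 = R$6,261,016.50.
Subtracting fixed costs: EBIT = R$6,261,016.50 − R$4,959,700 = R$1,301,316.50. Interest = R$259,199.00, so EBIT − I = R$1,042,117.50.
DCL = contribution ÷ (EBIT − I) = R$6,261,016.50 ÷ R$1,042,117.50 = 6.0080.

6.01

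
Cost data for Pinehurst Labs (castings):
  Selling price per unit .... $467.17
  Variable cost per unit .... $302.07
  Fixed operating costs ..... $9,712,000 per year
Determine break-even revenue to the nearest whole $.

$27,481,254

CM per unit = $467.17 − $302.07 = $165.10; CM ratio = $165.10 / $467.17 = 0.3534.
Break-even revenue = fixed costs × price ÷ CM = $9,712,000 × $467.17 ÷ $165.10 = $27,481,254.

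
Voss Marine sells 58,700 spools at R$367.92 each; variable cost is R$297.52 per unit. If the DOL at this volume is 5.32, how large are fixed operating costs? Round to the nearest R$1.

Contribution at this volume is 58,700 × R$70.40 = R$4,132,480.00.
Since DOL = CM ÷ EBIT, EBIT = R$4,132,480.00 ÷ 5.32 = R$776,781.95.
And FC = contribution − EBIT = R$4,132,480.00 − R$776,781.95 = R$3,355,698.

R$3,355,698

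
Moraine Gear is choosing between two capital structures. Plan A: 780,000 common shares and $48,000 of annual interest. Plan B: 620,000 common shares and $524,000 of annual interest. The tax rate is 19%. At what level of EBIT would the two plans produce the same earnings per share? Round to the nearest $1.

Set EPS_A = EPS_B: (EBIT − $48,000)(1 − 0.19) ÷ 780,000 = (EBIT − $524,000)(1 − 0.19) ÷ 620,000.
Cancelling (1 − t) and cross-multiplying: 620,000·(EBIT − 48,000) = 780,000·(EBIT − 524,000).
Solving, EBIT = (524,000·780,000 − 48,000·620,000) / (780,000 − 620,000) = 378,960,000,000 / 160,000 = 2,368,500.00.

$2,368,500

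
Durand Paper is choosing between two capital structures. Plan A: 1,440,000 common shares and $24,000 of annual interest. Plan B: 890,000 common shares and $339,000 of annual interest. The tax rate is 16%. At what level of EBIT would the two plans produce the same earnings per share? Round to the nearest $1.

Set EPS_A = EPS_B: (EBIT − $24,000)(1 − 0.16) ÷ 1,440,000 = (EBIT − $339,000)(1 − 0.16) ÷ 890,000.
The (1 − t) factor cancels: (EBIT − 24,000) × 890,000 = (EBIT − 339,000) × 1,440,000.
EBIT × (1,440,000 − 890,000) = 339,000 × 1,440,000 − 24,000 × 890,000 = 466,800,000,000, so EBIT = 466,800,000,000 ÷ 550,000 = 848,727.27.

$848,727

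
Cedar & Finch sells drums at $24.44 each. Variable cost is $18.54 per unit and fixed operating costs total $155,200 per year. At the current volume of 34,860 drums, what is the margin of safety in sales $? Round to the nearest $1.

$209,082

Contribution margin per unit = $24.44 − $18.54 = $5.90. Break-even units = $155,200 ÷ $5.90 = 26,305.08; break-even revenue = 26,305.08 × $24.44 = $642,896.27.
Actual sales revenue = 34,860 × $24.44 = $851,978.40.
Margin of safety = $851,978.40 − $642,896.27 = $209,082.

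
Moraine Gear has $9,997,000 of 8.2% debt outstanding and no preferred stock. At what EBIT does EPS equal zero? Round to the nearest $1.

Annual interest = 8.2% × $9,997,000 = $819,754.00.
Without preferred stock the financial break-even is simply EBIT = interest = $819,754.00.

$819,754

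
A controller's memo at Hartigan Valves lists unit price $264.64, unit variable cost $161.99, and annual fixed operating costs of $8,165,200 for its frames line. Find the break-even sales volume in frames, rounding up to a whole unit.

Unit CM = price − variable cost = $264.64 − $161.99 = $102.65.
Units to break even: $8,165,200 ÷ $102.65 = 79,544.08, rounded up to 79,545.

79,545 frames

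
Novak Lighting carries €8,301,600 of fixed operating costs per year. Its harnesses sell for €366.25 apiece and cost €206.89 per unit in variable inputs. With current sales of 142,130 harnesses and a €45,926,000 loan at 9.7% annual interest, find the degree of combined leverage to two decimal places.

2.29

At 142,130 units, contribution = 142,130 × €159.36 = €22,649,836.80.
EBIT = €22,649,836.80 − €8,301,600 = €14,348,236.80. Interest = €4,454,822.00, so EBIT − I = €9,893,414.80.
Degree of total leverage = total CM / (EBIT − interest) = €22,649,836.80 / €9,893,414.80 = 2.2894.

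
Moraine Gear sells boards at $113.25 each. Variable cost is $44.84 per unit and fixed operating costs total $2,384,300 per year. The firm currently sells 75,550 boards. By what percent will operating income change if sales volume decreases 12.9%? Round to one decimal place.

-23.9%

Total contribution margin = 75,550 × $68.41 = $5,168,375.50.
EBIT = $5,168,375.50 − $2,384,300 = $2,784,075.50.
Degree of operating leverage = $5,168,375.50 / $2,784,075.50 = 1.8564.
Operating income changes by 1.8564 × -12.9% = -23.9%.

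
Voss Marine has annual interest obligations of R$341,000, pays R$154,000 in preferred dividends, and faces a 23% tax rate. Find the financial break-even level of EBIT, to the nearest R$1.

R$541,000

Grossing the preferred dividend up to pre-tax terms: R$154,000 / (1 − 0.23) = R$200,000.00.
Financial break-even EBIT = interest + D_p ÷ (1 − t) = R$341,000 + R$200,000.00 = R$541,000.00.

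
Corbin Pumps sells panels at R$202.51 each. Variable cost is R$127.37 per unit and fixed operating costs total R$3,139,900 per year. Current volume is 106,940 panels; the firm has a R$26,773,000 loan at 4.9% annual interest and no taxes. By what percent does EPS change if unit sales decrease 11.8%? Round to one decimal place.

-26.5%

Contribution at this volume is 106,940 × R$75.14 = R$8,035,471.60.
EBIT = R$8,035,471.60 − R$3,139,900 = R$4,895,571.60.
Interest = R$1,311,877.00, so EBIT − I = R$3,583,694.60.
DCL = total CM / (EBIT − I) = R$8,035,471.60 / R$3,583,694.60 = 2.2422.
%ΔEPS = DCL × %ΔSales = 2.2422 × -11.8% = -26.5%.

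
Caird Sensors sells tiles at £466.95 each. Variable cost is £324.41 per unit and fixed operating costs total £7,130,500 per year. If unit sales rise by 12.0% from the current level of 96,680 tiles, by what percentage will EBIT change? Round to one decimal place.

Total contribution margin = 96,680 × £142.54 = £13,780,767.20.
Subtracting fixed costs: EBIT = £13,780,767.20 − £7,130,500 = £6,650,267.20.
So DOL = total CM / EBIT = £13,780,767.20 / £6,650,267.20 = 2.0722.
%ΔEBIT = DOL × %ΔSales = 2.0722 × +12.0% = +24.9%.

+24.9%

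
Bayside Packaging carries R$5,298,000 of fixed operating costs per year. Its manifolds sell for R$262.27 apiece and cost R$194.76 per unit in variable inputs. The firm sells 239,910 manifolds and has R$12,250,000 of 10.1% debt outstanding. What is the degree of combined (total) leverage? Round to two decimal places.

1.68

Contribution at this volume is 239,910 × R$67.51 = R$16,196,324.10.
EBIT = R$16,196,324.10 − R$5,298,000 = R$10,898,324.10. Interest = R$1,237,250.00, so EBIT − I = R$9,661,074.10.
Degree of total leverage = total CM / (EBIT − interest) = R$16,196,324.10 / R$9,661,074.10 = 1.6765.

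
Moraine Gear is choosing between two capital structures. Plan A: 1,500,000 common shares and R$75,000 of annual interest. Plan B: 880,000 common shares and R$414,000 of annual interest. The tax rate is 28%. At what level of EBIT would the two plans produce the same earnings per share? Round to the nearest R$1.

R$895,161

Set EPS_A = EPS_B: (EBIT − R$75,000)(1 − 0.28) ÷ 1,500,000 = (EBIT − R$414,000)(1 − 0.28) ÷ 880,000.
The (1 − t) factor cancels: (EBIT − 75,000) × 880,000 = (EBIT − 414,000) × 1,500,000.
Solving, EBIT = (414,000·1,500,000 − 75,000·880,000) / (1,500,000 − 880,000) = 555,000,000,000 / 620,000 = 895,161.29.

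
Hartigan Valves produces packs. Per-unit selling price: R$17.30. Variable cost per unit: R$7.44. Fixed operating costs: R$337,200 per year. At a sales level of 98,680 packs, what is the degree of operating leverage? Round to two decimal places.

Contribution at this volume is 98,680 × R$9.86 = R$972,984.80.
Operating income = contribution − fixed costs = R$972,984.80 − R$337,200 = R$635,784.80.
DOL = contribution ÷ EBIT = R$972,984.80 ÷ R$635,784.80 = 1.5304.

1.53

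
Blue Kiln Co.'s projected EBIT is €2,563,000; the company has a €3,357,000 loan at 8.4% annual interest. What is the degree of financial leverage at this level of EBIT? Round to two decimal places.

1.12

Annual interest charges come to €281,988.00.
Degree of financial leverage = EBIT / (EBIT − interest) = €2,563,000 / €2,281,012.00 = 1.1236.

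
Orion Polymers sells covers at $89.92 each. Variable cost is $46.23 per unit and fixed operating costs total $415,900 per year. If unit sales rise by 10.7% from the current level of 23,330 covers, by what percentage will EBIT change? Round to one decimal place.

At 23,330 units, contribution = 23,330 × $43.69 = $1,019,287.70.
Operating income = contribution − fixed costs = $1,019,287.70 − $415,900 = $603,387.70.
Degree of operating leverage = $1,019,287.70 / $603,387.70 = 1.6893.
%ΔEBIT = DOL × %ΔSales = 1.6893 × +10.7% = +18.1%.

+18.1%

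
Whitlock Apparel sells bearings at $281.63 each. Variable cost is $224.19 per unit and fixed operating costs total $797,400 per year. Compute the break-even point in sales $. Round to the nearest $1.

CM per unit = $281.63 − $224.19 = $57.44; CM ratio = $57.44 / $281.63 = 0.2040.
Break-even revenue = fixed costs × price ÷ CM = $797,400 × $281.63 ÷ $57.44 = $3,909,676.

$3,909,676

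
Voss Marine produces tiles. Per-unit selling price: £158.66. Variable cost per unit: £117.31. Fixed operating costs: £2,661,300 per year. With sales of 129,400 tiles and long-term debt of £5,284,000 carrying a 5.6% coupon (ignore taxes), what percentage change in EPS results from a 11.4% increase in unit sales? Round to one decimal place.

Total contribution margin = 129,400 × £41.35 = £5,350,690.00.
Operating income = contribution − fixed costs = £5,350,690.00 − £2,661,300 = £2,689,390.00.
Interest = £295,904.00, so EBIT − I = £2,393,486.00.
DCL = total CM / (EBIT − I) = £5,350,690.00 / £2,393,486.00 = 2.2355.
EPS therefore changes by 2.2355 × (+11.4%) = +25.5%.

+25.5%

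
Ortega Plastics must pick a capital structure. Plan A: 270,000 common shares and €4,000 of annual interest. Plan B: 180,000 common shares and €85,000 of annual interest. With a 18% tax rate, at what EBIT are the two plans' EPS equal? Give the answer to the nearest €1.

At indifference, (EBIT − 4,000)(1 − t)/270,000 = (EBIT − 85,000)(1 − t)/180,000.
The (1 − t) factor cancels: (EBIT − 4,000) × 180,000 = (EBIT − 85,000) × 270,000.
Solving, EBIT = (85,000·270,000 − 4,000·180,000) / (270,000 − 180,000) = 22,230,000,000 / 90,000 = 247,000.00.

€247,000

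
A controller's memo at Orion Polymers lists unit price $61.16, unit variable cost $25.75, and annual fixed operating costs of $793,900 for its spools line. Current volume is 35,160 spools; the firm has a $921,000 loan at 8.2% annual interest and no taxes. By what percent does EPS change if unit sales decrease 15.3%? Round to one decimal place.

-50.7%

At 35,160 units, contribution = 35,160 × $35.41 = $1,245,015.60.
Operating income = contribution − fixed costs = $1,245,015.60 − $793,900 = $451,115.60.
Interest = $75,522.00, so EBIT − I = $375,593.60.
Degree of combined leverage = contribution ÷ (EBIT − I) = $1,245,015.60 ÷ $375,593.60 = 3.3148.
EPS therefore changes by 3.3148 × (-15.3%) = -50.7%.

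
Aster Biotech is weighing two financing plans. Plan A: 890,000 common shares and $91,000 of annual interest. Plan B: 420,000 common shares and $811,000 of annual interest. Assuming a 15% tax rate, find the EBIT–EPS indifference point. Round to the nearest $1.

$1,454,404

Set EPS_A = EPS_B: (EBIT − $91,000)(1 − 0.15) ÷ 890,000 = (EBIT − $811,000)(1 − 0.15) ÷ 420,000.
Cancelling (1 − t) and cross-multiplying: 420,000·(EBIT − 91,000) = 890,000·(EBIT − 811,000).
EBIT × (890,000 − 420,000) = 811,000 × 890,000 − 91,000 × 420,000 = 683,570,000,000, so EBIT = 683,570,000,000 ÷ 470,000 = 1,454,404.26.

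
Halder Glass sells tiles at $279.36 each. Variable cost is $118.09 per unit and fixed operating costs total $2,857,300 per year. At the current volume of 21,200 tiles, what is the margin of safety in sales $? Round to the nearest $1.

$972,873

Contribution margin per unit = $279.36 − $118.09 = $161.27. Break-even units = $2,857,300 ÷ $161.27 = 17,717.49; break-even revenue = 17,717.49 × $279.36 = $4,949,558.68.
Current sales = 21,200 × $279.36 = $5,922,432.00.
Margin of safety = $5,922,432.00 − $4,949,558.68 = $972,873.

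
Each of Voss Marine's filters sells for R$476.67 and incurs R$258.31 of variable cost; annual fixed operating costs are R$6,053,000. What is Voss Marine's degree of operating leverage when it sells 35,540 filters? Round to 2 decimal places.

Contribution at this volume is 35,540 × R$218.36 = R$7,760,514.40.
EBIT = R$7,760,514.40 − R$6,053,000 = R$1,707,514.40.
So DOL = total CM / EBIT = R$7,760,514.40 / R$1,707,514.40 = 4.5449.

4.54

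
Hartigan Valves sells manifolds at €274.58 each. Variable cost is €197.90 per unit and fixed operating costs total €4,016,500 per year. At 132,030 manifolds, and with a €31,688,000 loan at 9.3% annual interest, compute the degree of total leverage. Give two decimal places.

Contribution at this volume is 132,030 × €76.68 = €10,124,060.40.
Operating income = contribution − fixed costs = €10,124,060.40 − €4,016,500 = €6,107,560.40. Interest = €2,946,984.00, so EBIT − I = €3,160,576.40.
DCL = contribution ÷ (EBIT − I) = €10,124,060.40 ÷ €3,160,576.40 = 3.2032.

3.20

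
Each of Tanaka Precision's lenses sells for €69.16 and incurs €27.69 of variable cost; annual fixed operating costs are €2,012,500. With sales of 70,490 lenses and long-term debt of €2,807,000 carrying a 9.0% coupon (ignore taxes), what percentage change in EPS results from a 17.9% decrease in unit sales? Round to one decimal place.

Total contribution margin = 70,490 × €41.47 = €2,923,220.30.
EBIT = €2,923,220.30 − €2,012,500 = €910,720.30.
Interest = €252,630.00, so EBIT − I = €658,090.30.
Degree of combined leverage = contribution ÷ (EBIT − I) = €2,923,220.30 ÷ €658,090.30 = 4.4420.
EPS therefore changes by 4.4420 × (-17.9%) = -79.5%.

-79.5%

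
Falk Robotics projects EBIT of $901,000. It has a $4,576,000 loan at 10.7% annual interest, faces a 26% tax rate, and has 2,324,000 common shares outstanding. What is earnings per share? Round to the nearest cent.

Interest = $489,632.00, so EBT = $901,000 − $489,632.00 = $411,368.00.
After tax at 26%: net income = $411,368.00 × 0.74 = $304,412.32.
Per share: $304,412.32 / 2,324,000 shares = $0.13.

$0.13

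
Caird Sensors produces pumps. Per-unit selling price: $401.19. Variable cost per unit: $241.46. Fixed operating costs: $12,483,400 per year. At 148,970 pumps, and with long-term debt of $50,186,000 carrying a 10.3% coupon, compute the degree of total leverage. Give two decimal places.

3.87

Contribution at this volume is 148,970 × $159.73 = $23,794,978.10.
EBIT = $23,794,978.10 − $12,483,400 = $11,311,578.10. Interest = $5,169,158.00, so EBIT − I = $6,142,420.10.
DCL = contribution ÷ (EBIT − I) = $23,794,978.10 ÷ $6,142,420.10 = 3.8739.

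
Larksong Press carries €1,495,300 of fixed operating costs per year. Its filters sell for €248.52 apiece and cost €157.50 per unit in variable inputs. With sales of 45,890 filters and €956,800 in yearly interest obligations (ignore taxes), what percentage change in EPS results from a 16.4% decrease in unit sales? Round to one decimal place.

-39.7%

At 45,890 units, contribution = 45,890 × €91.02 = €4,176,907.80.
Operating income = contribution − fixed costs = €4,176,907.80 − €1,495,300 = €2,681,607.80.
Interest = €956,800.00, so EBIT − I = €1,724,807.80.
DCL = total CM / (EBIT − I) = €4,176,907.80 / €1,724,807.80 = 2.4217.
%ΔEPS = DCL × %ΔSales = 2.4217 × -16.4% = -39.7%.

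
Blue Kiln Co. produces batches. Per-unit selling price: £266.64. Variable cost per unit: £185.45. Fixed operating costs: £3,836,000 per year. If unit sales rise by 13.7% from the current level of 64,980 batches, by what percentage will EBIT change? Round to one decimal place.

+50.2%

At 64,980 units, contribution = 64,980 × £81.19 = £5,275,726.20.
Operating income = contribution − fixed costs = £5,275,726.20 − £3,836,000 = £1,439,726.20.
Degree of operating leverage = £5,275,726.20 / £1,439,726.20 = 3.6644.
So EBIT moves 3.6644 × (+13.7%) = +50.2%.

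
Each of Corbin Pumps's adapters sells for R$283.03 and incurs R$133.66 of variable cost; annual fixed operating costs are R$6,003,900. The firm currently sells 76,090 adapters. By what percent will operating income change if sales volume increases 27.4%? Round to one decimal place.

+58.1%

At 76,090 units, contribution = 76,090 × R$149.37 = R$11,365,563.30.
Subtracting fixed costs: EBIT = R$11,365,563.30 − R$6,003,900 = R$5,361,663.30.
Degree of operating leverage = R$11,365,563.30 / R$5,361,663.30 = 2.1198.
%ΔEBIT = DOL × %ΔSales = 2.1198 × +27.4% = +58.1%.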